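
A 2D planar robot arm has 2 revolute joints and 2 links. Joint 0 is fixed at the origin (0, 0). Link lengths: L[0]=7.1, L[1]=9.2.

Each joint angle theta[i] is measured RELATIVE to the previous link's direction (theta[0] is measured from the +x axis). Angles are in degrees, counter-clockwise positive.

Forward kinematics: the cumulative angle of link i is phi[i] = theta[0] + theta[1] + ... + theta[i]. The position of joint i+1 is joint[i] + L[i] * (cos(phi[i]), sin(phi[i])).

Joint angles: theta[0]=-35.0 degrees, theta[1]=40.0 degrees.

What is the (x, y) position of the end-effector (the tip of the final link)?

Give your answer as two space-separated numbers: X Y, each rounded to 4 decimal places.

joint[0] = (0.0000, 0.0000)  (base)
link 0: phi[0] = -35 = -35 deg
  cos(-35 deg) = 0.8192, sin(-35 deg) = -0.5736
  joint[1] = (0.0000, 0.0000) + 7.1 * (0.8192, -0.5736) = (0.0000 + 5.8160, 0.0000 + -4.0724) = (5.8160, -4.0724)
link 1: phi[1] = -35 + 40 = 5 deg
  cos(5 deg) = 0.9962, sin(5 deg) = 0.0872
  joint[2] = (5.8160, -4.0724) + 9.2 * (0.9962, 0.0872) = (5.8160 + 9.1650, -4.0724 + 0.8018) = (14.9810, -3.2706)
End effector: (14.9810, -3.2706)

Answer: 14.9810 -3.2706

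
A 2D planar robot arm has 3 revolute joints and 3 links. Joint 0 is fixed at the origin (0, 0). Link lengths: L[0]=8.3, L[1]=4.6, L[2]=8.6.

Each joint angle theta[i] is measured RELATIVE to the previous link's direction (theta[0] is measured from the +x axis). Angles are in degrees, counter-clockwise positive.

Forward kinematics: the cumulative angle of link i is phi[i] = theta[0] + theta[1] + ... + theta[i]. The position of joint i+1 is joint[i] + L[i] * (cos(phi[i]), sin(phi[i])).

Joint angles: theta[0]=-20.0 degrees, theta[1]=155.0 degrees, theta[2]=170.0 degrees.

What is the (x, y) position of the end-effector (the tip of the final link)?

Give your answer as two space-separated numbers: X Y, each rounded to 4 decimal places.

joint[0] = (0.0000, 0.0000)  (base)
link 0: phi[0] = -20 = -20 deg
  cos(-20 deg) = 0.9397, sin(-20 deg) = -0.3420
  joint[1] = (0.0000, 0.0000) + 8.3 * (0.9397, -0.3420) = (0.0000 + 7.7994, 0.0000 + -2.8388) = (7.7994, -2.8388)
link 1: phi[1] = -20 + 155 = 135 deg
  cos(135 deg) = -0.7071, sin(135 deg) = 0.7071
  joint[2] = (7.7994, -2.8388) + 4.6 * (-0.7071, 0.7071) = (7.7994 + -3.2527, -2.8388 + 3.2527) = (4.5468, 0.4139)
link 2: phi[2] = -20 + 155 + 170 = 305 deg
  cos(305 deg) = 0.5736, sin(305 deg) = -0.8192
  joint[3] = (4.5468, 0.4139) + 8.6 * (0.5736, -0.8192) = (4.5468 + 4.9328, 0.4139 + -7.0447) = (9.4795, -6.6308)
End effector: (9.4795, -6.6308)

Answer: 9.4795 -6.6308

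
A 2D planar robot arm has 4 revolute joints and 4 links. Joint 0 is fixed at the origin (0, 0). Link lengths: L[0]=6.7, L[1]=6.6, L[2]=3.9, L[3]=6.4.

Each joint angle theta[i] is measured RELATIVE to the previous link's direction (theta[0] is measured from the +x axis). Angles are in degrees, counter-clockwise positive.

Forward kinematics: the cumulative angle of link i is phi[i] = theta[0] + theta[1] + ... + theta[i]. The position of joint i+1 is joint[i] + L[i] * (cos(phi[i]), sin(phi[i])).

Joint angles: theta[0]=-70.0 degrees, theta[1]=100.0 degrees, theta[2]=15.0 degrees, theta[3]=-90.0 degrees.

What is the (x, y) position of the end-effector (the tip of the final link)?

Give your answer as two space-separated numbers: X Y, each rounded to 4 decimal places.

joint[0] = (0.0000, 0.0000)  (base)
link 0: phi[0] = -70 = -70 deg
  cos(-70 deg) = 0.3420, sin(-70 deg) = -0.9397
  joint[1] = (0.0000, 0.0000) + 6.7 * (0.3420, -0.9397) = (0.0000 + 2.2915, 0.0000 + -6.2959) = (2.2915, -6.2959)
link 1: phi[1] = -70 + 100 = 30 deg
  cos(30 deg) = 0.8660, sin(30 deg) = 0.5000
  joint[2] = (2.2915, -6.2959) + 6.6 * (0.8660, 0.5000) = (2.2915 + 5.7158, -6.2959 + 3.3000) = (8.0073, -2.9959)
link 2: phi[2] = -70 + 100 + 15 = 45 deg
  cos(45 deg) = 0.7071, sin(45 deg) = 0.7071
  joint[3] = (8.0073, -2.9959) + 3.9 * (0.7071, 0.7071) = (8.0073 + 2.7577, -2.9959 + 2.7577) = (10.7650, -0.2382)
link 3: phi[3] = -70 + 100 + 15 + -90 = -45 deg
  cos(-45 deg) = 0.7071, sin(-45 deg) = -0.7071
  joint[4] = (10.7650, -0.2382) + 6.4 * (0.7071, -0.7071) = (10.7650 + 4.5255, -0.2382 + -4.5255) = (15.2905, -4.7637)
End effector: (15.2905, -4.7637)

Answer: 15.2905 -4.7637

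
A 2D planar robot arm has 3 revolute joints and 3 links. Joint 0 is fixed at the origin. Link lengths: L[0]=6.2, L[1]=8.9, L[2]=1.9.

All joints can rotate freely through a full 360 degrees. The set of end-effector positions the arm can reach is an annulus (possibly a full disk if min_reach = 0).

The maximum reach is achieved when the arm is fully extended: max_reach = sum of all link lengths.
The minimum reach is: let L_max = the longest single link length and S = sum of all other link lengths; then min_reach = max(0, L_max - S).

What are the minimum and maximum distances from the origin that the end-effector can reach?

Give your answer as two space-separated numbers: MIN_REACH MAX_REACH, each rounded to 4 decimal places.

Answer: 0.8000 17.0000

Derivation:
Link lengths: [6.2, 8.9, 1.9]
max_reach = 6.2 + 8.9 + 1.9 = 17
L_max = max([6.2, 8.9, 1.9]) = 8.9
S (sum of others) = 17 - 8.9 = 8.1
min_reach = max(0, 8.9 - 8.1) = max(0, 0.8) = 0.8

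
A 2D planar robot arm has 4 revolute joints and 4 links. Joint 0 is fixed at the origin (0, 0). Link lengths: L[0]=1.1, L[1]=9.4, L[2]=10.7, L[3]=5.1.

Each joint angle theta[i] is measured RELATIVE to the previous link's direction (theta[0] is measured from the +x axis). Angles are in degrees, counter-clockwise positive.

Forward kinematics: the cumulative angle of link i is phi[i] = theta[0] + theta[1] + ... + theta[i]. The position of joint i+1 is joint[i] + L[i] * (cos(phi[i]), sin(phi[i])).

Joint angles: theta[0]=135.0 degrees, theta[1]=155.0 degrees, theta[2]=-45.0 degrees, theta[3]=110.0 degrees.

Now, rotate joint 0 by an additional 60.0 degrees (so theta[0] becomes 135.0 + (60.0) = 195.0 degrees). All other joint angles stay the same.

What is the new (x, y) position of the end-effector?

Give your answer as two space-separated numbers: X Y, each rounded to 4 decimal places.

joint[0] = (0.0000, 0.0000)  (base)
link 0: phi[0] = 195 = 195 deg
  cos(195 deg) = -0.9659, sin(195 deg) = -0.2588
  joint[1] = (0.0000, 0.0000) + 1.1 * (-0.9659, -0.2588) = (0.0000 + -1.0625, 0.0000 + -0.2847) = (-1.0625, -0.2847)
link 1: phi[1] = 195 + 155 = 350 deg
  cos(350 deg) = 0.9848, sin(350 deg) = -0.1736
  joint[2] = (-1.0625, -0.2847) + 9.4 * (0.9848, -0.1736) = (-1.0625 + 9.2572, -0.2847 + -1.6323) = (8.1947, -1.9170)
link 2: phi[2] = 195 + 155 + -45 = 305 deg
  cos(305 deg) = 0.5736, sin(305 deg) = -0.8192
  joint[3] = (8.1947, -1.9170) + 10.7 * (0.5736, -0.8192) = (8.1947 + 6.1373, -1.9170 + -8.7649) = (14.3319, -10.6819)
link 3: phi[3] = 195 + 155 + -45 + 110 = 415 deg
  cos(415 deg) = 0.5736, sin(415 deg) = 0.8192
  joint[4] = (14.3319, -10.6819) + 5.1 * (0.5736, 0.8192) = (14.3319 + 2.9252, -10.6819 + 4.1777) = (17.2572, -6.5042)
End effector: (17.2572, -6.5042)

Answer: 17.2572 -6.5042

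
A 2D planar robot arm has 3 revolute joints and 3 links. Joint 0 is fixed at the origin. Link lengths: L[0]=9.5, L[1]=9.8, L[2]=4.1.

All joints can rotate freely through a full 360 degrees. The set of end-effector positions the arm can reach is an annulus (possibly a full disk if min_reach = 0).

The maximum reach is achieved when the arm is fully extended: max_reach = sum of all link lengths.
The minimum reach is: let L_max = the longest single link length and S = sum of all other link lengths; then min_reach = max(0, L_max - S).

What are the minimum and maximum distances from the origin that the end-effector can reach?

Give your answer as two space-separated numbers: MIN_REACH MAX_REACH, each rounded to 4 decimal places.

Answer: 0.0000 23.4000

Derivation:
Link lengths: [9.5, 9.8, 4.1]
max_reach = 9.5 + 9.8 + 4.1 = 23.4
L_max = max([9.5, 9.8, 4.1]) = 9.8
S (sum of others) = 23.4 - 9.8 = 13.6
min_reach = max(0, 9.8 - 13.6) = max(0, -3.8) = 0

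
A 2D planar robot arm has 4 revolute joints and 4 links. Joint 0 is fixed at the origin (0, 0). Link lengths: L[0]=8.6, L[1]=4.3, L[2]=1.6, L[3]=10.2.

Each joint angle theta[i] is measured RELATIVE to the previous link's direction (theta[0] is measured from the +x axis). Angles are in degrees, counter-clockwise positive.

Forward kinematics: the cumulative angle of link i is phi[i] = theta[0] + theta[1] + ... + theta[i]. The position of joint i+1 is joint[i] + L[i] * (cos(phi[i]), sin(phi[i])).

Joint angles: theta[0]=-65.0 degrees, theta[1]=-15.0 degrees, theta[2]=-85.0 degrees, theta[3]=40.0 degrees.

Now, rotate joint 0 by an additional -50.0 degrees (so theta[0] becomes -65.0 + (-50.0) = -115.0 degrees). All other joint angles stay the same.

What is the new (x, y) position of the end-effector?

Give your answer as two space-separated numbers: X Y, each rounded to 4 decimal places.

Answer: -17.8703 -11.0595

Derivation:
joint[0] = (0.0000, 0.0000)  (base)
link 0: phi[0] = -115 = -115 deg
  cos(-115 deg) = -0.4226, sin(-115 deg) = -0.9063
  joint[1] = (0.0000, 0.0000) + 8.6 * (-0.4226, -0.9063) = (0.0000 + -3.6345, 0.0000 + -7.7942) = (-3.6345, -7.7942)
link 1: phi[1] = -115 + -15 = -130 deg
  cos(-130 deg) = -0.6428, sin(-130 deg) = -0.7660
  joint[2] = (-3.6345, -7.7942) + 4.3 * (-0.6428, -0.7660) = (-3.6345 + -2.7640, -7.7942 + -3.2940) = (-6.3985, -11.0882)
link 2: phi[2] = -115 + -15 + -85 = -215 deg
  cos(-215 deg) = -0.8192, sin(-215 deg) = 0.5736
  joint[3] = (-6.3985, -11.0882) + 1.6 * (-0.8192, 0.5736) = (-6.3985 + -1.3106, -11.0882 + 0.9177) = (-7.7091, -10.1705)
link 3: phi[3] = -115 + -15 + -85 + 40 = -175 deg
  cos(-175 deg) = -0.9962, sin(-175 deg) = -0.0872
  joint[4] = (-7.7091, -10.1705) + 10.2 * (-0.9962, -0.0872) = (-7.7091 + -10.1612, -10.1705 + -0.8890) = (-17.8703, -11.0595)
End effector: (-17.8703, -11.0595)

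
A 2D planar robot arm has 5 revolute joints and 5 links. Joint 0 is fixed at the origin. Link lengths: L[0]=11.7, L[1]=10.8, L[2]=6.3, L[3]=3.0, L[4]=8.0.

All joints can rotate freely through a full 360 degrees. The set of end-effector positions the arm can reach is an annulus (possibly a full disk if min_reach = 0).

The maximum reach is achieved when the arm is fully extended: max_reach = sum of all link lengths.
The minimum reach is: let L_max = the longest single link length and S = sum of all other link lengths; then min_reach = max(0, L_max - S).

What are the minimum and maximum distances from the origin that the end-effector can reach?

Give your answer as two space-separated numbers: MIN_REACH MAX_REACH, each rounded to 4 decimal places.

Answer: 0.0000 39.8000

Derivation:
Link lengths: [11.7, 10.8, 6.3, 3.0, 8.0]
max_reach = 11.7 + 10.8 + 6.3 + 3 + 8 = 39.8
L_max = max([11.7, 10.8, 6.3, 3.0, 8.0]) = 11.7
S (sum of others) = 39.8 - 11.7 = 28.1
min_reach = max(0, 11.7 - 28.1) = max(0, -16.4) = 0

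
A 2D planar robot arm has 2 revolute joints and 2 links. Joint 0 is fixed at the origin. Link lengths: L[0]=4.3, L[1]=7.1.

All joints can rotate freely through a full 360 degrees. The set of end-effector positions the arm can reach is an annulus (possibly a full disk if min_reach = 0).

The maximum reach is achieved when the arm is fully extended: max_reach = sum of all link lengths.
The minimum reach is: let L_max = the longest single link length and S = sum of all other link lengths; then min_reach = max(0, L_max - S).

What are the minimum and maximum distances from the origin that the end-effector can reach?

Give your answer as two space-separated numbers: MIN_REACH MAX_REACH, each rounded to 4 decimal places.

Link lengths: [4.3, 7.1]
max_reach = 4.3 + 7.1 = 11.4
L_max = max([4.3, 7.1]) = 7.1
S (sum of others) = 11.4 - 7.1 = 4.3
min_reach = max(0, 7.1 - 4.3) = max(0, 2.8) = 2.8

Answer: 2.8000 11.4000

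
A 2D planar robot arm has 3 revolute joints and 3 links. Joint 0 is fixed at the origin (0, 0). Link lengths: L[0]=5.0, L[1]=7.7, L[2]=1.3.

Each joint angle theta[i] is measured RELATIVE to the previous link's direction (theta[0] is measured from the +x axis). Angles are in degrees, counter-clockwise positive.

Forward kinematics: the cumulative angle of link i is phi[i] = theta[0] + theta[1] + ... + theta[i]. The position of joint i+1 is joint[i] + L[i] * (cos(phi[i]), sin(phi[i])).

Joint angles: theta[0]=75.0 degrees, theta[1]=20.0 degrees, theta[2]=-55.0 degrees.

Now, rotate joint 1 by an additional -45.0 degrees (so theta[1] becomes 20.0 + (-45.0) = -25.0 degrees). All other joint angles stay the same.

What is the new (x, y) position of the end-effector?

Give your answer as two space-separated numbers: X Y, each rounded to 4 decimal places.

joint[0] = (0.0000, 0.0000)  (base)
link 0: phi[0] = 75 = 75 deg
  cos(75 deg) = 0.2588, sin(75 deg) = 0.9659
  joint[1] = (0.0000, 0.0000) + 5 * (0.2588, 0.9659) = (0.0000 + 1.2941, 0.0000 + 4.8296) = (1.2941, 4.8296)
link 1: phi[1] = 75 + -25 = 50 deg
  cos(50 deg) = 0.6428, sin(50 deg) = 0.7660
  joint[2] = (1.2941, 4.8296) + 7.7 * (0.6428, 0.7660) = (1.2941 + 4.9495, 4.8296 + 5.8985) = (6.2436, 10.7282)
link 2: phi[2] = 75 + -25 + -55 = -5 deg
  cos(-5 deg) = 0.9962, sin(-5 deg) = -0.0872
  joint[3] = (6.2436, 10.7282) + 1.3 * (0.9962, -0.0872) = (6.2436 + 1.2951, 10.7282 + -0.1133) = (7.5386, 10.6149)
End effector: (7.5386, 10.6149)

Answer: 7.5386 10.6149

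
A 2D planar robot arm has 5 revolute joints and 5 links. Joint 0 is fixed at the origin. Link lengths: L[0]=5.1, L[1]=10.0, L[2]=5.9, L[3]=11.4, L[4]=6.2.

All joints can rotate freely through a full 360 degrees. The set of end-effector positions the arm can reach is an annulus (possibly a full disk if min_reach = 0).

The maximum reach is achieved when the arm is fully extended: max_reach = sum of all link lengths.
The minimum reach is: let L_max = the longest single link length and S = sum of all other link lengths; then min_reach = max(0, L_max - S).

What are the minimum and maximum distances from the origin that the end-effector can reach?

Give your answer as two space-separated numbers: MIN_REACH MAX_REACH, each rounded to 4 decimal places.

Answer: 0.0000 38.6000

Derivation:
Link lengths: [5.1, 10.0, 5.9, 11.4, 6.2]
max_reach = 5.1 + 10 + 5.9 + 11.4 + 6.2 = 38.6
L_max = max([5.1, 10.0, 5.9, 11.4, 6.2]) = 11.4
S (sum of others) = 38.6 - 11.4 = 27.2
min_reach = max(0, 11.4 - 27.2) = max(0, -15.8) = 0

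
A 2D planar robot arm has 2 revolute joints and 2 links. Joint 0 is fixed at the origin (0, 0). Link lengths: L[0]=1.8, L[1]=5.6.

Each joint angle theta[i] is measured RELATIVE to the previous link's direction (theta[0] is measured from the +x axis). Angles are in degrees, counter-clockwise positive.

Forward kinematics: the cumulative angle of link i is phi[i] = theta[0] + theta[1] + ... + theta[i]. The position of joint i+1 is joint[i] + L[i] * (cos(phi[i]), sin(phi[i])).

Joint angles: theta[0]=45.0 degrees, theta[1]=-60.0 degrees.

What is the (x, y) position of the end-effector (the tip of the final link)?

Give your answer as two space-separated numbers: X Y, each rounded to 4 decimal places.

Answer: 6.6820 -0.1766

Derivation:
joint[0] = (0.0000, 0.0000)  (base)
link 0: phi[0] = 45 = 45 deg
  cos(45 deg) = 0.7071, sin(45 deg) = 0.7071
  joint[1] = (0.0000, 0.0000) + 1.8 * (0.7071, 0.7071) = (0.0000 + 1.2728, 0.0000 + 1.2728) = (1.2728, 1.2728)
link 1: phi[1] = 45 + -60 = -15 deg
  cos(-15 deg) = 0.9659, sin(-15 deg) = -0.2588
  joint[2] = (1.2728, 1.2728) + 5.6 * (0.9659, -0.2588) = (1.2728 + 5.4092, 1.2728 + -1.4494) = (6.6820, -0.1766)
End effector: (6.6820, -0.1766)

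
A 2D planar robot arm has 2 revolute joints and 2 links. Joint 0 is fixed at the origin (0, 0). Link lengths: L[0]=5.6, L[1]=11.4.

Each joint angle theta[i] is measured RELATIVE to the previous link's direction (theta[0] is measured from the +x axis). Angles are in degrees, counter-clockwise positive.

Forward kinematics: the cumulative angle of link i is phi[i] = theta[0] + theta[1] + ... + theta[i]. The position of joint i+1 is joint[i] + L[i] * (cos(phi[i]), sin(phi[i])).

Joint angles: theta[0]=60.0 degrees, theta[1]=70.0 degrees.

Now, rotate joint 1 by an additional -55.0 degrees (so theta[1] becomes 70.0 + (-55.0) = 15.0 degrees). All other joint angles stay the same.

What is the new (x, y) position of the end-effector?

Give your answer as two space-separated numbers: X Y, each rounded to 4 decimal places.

joint[0] = (0.0000, 0.0000)  (base)
link 0: phi[0] = 60 = 60 deg
  cos(60 deg) = 0.5000, sin(60 deg) = 0.8660
  joint[1] = (0.0000, 0.0000) + 5.6 * (0.5000, 0.8660) = (0.0000 + 2.8000, 0.0000 + 4.8497) = (2.8000, 4.8497)
link 1: phi[1] = 60 + 15 = 75 deg
  cos(75 deg) = 0.2588, sin(75 deg) = 0.9659
  joint[2] = (2.8000, 4.8497) + 11.4 * (0.2588, 0.9659) = (2.8000 + 2.9505, 4.8497 + 11.0116) = (5.7505, 15.8613)
End effector: (5.7505, 15.8613)

Answer: 5.7505 15.8613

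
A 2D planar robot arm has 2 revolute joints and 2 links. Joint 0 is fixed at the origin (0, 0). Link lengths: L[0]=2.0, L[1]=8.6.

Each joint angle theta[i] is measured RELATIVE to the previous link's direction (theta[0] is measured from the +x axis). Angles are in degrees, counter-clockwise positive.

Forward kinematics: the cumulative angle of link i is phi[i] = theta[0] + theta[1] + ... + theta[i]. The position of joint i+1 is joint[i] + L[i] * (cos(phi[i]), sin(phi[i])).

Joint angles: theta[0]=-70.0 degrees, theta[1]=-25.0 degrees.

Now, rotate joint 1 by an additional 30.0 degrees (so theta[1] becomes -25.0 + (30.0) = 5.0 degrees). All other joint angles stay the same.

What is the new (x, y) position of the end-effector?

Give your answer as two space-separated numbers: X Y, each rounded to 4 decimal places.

joint[0] = (0.0000, 0.0000)  (base)
link 0: phi[0] = -70 = -70 deg
  cos(-70 deg) = 0.3420, sin(-70 deg) = -0.9397
  joint[1] = (0.0000, 0.0000) + 2 * (0.3420, -0.9397) = (0.0000 + 0.6840, 0.0000 + -1.8794) = (0.6840, -1.8794)
link 1: phi[1] = -70 + 5 = -65 deg
  cos(-65 deg) = 0.4226, sin(-65 deg) = -0.9063
  joint[2] = (0.6840, -1.8794) + 8.6 * (0.4226, -0.9063) = (0.6840 + 3.6345, -1.8794 + -7.7942) = (4.3186, -9.6736)
End effector: (4.3186, -9.6736)

Answer: 4.3186 -9.6736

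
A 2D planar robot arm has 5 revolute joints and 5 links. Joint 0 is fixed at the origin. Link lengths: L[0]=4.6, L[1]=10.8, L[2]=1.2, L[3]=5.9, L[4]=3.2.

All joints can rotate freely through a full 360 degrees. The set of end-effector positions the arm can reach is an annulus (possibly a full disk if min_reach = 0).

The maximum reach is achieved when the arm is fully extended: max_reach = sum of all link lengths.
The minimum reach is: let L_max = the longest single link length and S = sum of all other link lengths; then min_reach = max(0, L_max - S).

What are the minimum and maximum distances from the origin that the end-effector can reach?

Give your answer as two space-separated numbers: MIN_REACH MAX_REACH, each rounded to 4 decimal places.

Link lengths: [4.6, 10.8, 1.2, 5.9, 3.2]
max_reach = 4.6 + 10.8 + 1.2 + 5.9 + 3.2 = 25.7
L_max = max([4.6, 10.8, 1.2, 5.9, 3.2]) = 10.8
S (sum of others) = 25.7 - 10.8 = 14.9
min_reach = max(0, 10.8 - 14.9) = max(0, -4.1) = 0

Answer: 0.0000 25.7000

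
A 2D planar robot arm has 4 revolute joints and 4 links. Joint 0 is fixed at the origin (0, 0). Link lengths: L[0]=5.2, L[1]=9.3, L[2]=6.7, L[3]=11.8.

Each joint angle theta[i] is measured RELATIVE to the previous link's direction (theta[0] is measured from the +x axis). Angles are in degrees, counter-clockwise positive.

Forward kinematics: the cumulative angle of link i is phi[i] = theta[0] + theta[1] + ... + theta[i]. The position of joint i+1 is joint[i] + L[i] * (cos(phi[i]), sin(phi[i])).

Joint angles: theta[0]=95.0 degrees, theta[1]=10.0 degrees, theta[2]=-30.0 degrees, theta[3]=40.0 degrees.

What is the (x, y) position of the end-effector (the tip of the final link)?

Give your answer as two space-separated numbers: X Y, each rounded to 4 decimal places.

Answer: -6.1130 31.3295

Derivation:
joint[0] = (0.0000, 0.0000)  (base)
link 0: phi[0] = 95 = 95 deg
  cos(95 deg) = -0.0872, sin(95 deg) = 0.9962
  joint[1] = (0.0000, 0.0000) + 5.2 * (-0.0872, 0.9962) = (0.0000 + -0.4532, 0.0000 + 5.1802) = (-0.4532, 5.1802)
link 1: phi[1] = 95 + 10 = 105 deg
  cos(105 deg) = -0.2588, sin(105 deg) = 0.9659
  joint[2] = (-0.4532, 5.1802) + 9.3 * (-0.2588, 0.9659) = (-0.4532 + -2.4070, 5.1802 + 8.9831) = (-2.8602, 14.1633)
link 2: phi[2] = 95 + 10 + -30 = 75 deg
  cos(75 deg) = 0.2588, sin(75 deg) = 0.9659
  joint[3] = (-2.8602, 14.1633) + 6.7 * (0.2588, 0.9659) = (-2.8602 + 1.7341, 14.1633 + 6.4717) = (-1.1261, 20.6350)
link 3: phi[3] = 95 + 10 + -30 + 40 = 115 deg
  cos(115 deg) = -0.4226, sin(115 deg) = 0.9063
  joint[4] = (-1.1261, 20.6350) + 11.8 * (-0.4226, 0.9063) = (-1.1261 + -4.9869, 20.6350 + 10.6944) = (-6.1130, 31.3295)
End effector: (-6.1130, 31.3295)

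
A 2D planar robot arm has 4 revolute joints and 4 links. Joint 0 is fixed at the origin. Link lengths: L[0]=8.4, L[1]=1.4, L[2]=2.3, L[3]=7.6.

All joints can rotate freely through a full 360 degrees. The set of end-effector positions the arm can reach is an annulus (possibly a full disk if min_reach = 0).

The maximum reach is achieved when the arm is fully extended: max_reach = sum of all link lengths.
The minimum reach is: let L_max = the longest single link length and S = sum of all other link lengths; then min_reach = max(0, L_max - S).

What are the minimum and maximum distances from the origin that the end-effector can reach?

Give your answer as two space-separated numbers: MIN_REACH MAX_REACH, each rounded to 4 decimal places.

Link lengths: [8.4, 1.4, 2.3, 7.6]
max_reach = 8.4 + 1.4 + 2.3 + 7.6 = 19.7
L_max = max([8.4, 1.4, 2.3, 7.6]) = 8.4
S (sum of others) = 19.7 - 8.4 = 11.3
min_reach = max(0, 8.4 - 11.3) = max(0, -2.9) = 0

Answer: 0.0000 19.7000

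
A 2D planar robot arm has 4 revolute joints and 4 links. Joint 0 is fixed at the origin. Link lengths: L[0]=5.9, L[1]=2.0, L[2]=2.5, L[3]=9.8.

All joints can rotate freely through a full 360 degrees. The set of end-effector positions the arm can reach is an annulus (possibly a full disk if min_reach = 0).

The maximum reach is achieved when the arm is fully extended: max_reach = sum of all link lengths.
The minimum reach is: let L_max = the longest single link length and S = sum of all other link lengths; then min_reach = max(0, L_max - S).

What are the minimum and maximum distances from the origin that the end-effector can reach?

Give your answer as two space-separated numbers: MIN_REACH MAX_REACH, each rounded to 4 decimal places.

Link lengths: [5.9, 2.0, 2.5, 9.8]
max_reach = 5.9 + 2 + 2.5 + 9.8 = 20.2
L_max = max([5.9, 2.0, 2.5, 9.8]) = 9.8
S (sum of others) = 20.2 - 9.8 = 10.4
min_reach = max(0, 9.8 - 10.4) = max(0, -0.6) = 0

Answer: 0.0000 20.2000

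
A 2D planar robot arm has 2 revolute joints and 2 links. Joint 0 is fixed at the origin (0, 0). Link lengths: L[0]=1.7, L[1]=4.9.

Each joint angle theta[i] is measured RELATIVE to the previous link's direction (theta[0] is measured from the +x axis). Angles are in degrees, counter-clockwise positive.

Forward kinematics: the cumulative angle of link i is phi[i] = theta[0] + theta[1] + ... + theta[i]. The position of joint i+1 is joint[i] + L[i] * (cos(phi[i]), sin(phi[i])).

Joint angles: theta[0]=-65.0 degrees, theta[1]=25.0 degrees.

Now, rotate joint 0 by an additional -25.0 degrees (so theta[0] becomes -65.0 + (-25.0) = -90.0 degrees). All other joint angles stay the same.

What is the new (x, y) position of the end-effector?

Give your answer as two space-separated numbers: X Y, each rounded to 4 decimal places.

joint[0] = (0.0000, 0.0000)  (base)
link 0: phi[0] = -90 = -90 deg
  cos(-90 deg) = 0.0000, sin(-90 deg) = -1.0000
  joint[1] = (0.0000, 0.0000) + 1.7 * (0.0000, -1.0000) = (0.0000 + 0.0000, 0.0000 + -1.7000) = (0.0000, -1.7000)
link 1: phi[1] = -90 + 25 = -65 deg
  cos(-65 deg) = 0.4226, sin(-65 deg) = -0.9063
  joint[2] = (0.0000, -1.7000) + 4.9 * (0.4226, -0.9063) = (0.0000 + 2.0708, -1.7000 + -4.4409) = (2.0708, -6.1409)
End effector: (2.0708, -6.1409)

Answer: 2.0708 -6.1409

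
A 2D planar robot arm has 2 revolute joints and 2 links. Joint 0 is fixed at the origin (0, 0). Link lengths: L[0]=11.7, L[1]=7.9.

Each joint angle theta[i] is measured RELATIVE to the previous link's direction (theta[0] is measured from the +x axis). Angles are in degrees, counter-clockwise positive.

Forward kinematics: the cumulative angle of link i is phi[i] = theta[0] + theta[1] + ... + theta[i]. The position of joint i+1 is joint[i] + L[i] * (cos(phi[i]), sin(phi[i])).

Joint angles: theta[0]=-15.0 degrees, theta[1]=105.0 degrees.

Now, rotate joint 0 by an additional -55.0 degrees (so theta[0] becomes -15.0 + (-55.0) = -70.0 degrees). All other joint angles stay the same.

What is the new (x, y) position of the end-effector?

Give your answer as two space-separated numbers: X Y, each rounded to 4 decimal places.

Answer: 10.4729 -6.4631

Derivation:
joint[0] = (0.0000, 0.0000)  (base)
link 0: phi[0] = -70 = -70 deg
  cos(-70 deg) = 0.3420, sin(-70 deg) = -0.9397
  joint[1] = (0.0000, 0.0000) + 11.7 * (0.3420, -0.9397) = (0.0000 + 4.0016, 0.0000 + -10.9944) = (4.0016, -10.9944)
link 1: phi[1] = -70 + 105 = 35 deg
  cos(35 deg) = 0.8192, sin(35 deg) = 0.5736
  joint[2] = (4.0016, -10.9944) + 7.9 * (0.8192, 0.5736) = (4.0016 + 6.4713, -10.9944 + 4.5313) = (10.4729, -6.4631)
End effector: (10.4729, -6.4631)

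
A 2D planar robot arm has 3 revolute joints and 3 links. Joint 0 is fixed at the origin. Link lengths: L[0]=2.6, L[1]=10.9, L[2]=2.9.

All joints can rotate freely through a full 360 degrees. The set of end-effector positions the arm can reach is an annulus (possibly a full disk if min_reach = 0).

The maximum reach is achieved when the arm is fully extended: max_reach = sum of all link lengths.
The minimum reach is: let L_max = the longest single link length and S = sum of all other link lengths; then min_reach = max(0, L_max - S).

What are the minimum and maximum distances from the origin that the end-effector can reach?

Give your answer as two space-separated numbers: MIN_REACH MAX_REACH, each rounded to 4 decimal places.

Link lengths: [2.6, 10.9, 2.9]
max_reach = 2.6 + 10.9 + 2.9 = 16.4
L_max = max([2.6, 10.9, 2.9]) = 10.9
S (sum of others) = 16.4 - 10.9 = 5.5
min_reach = max(0, 10.9 - 5.5) = max(0, 5.4) = 5.4

Answer: 5.4000 16.4000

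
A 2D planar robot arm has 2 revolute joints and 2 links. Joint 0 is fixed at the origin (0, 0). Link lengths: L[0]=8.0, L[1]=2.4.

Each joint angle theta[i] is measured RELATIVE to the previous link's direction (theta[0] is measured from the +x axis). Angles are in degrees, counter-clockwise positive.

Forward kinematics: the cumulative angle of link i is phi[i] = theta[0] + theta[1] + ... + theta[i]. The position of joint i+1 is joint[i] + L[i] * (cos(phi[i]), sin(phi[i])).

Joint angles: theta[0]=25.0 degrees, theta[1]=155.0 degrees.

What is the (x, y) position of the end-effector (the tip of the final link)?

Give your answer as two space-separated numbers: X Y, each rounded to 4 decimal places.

joint[0] = (0.0000, 0.0000)  (base)
link 0: phi[0] = 25 = 25 deg
  cos(25 deg) = 0.9063, sin(25 deg) = 0.4226
  joint[1] = (0.0000, 0.0000) + 8 * (0.9063, 0.4226) = (0.0000 + 7.2505, 0.0000 + 3.3809) = (7.2505, 3.3809)
link 1: phi[1] = 25 + 155 = 180 deg
  cos(180 deg) = -1.0000, sin(180 deg) = 0.0000
  joint[2] = (7.2505, 3.3809) + 2.4 * (-1.0000, 0.0000) = (7.2505 + -2.4000, 3.3809 + 0.0000) = (4.8505, 3.3809)
End effector: (4.8505, 3.3809)

Answer: 4.8505 3.3809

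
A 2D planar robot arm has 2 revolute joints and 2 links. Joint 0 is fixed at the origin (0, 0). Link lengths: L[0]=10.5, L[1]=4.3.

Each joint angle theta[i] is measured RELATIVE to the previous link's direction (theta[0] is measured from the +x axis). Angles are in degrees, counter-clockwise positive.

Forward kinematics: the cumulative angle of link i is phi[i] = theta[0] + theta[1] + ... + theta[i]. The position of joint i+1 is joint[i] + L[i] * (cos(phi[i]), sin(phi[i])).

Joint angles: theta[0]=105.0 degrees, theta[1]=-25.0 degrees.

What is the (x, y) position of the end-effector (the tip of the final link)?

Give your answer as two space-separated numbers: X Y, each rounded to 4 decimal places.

joint[0] = (0.0000, 0.0000)  (base)
link 0: phi[0] = 105 = 105 deg
  cos(105 deg) = -0.2588, sin(105 deg) = 0.9659
  joint[1] = (0.0000, 0.0000) + 10.5 * (-0.2588, 0.9659) = (0.0000 + -2.7176, 0.0000 + 10.1422) = (-2.7176, 10.1422)
link 1: phi[1] = 105 + -25 = 80 deg
  cos(80 deg) = 0.1736, sin(80 deg) = 0.9848
  joint[2] = (-2.7176, 10.1422) + 4.3 * (0.1736, 0.9848) = (-2.7176 + 0.7467, 10.1422 + 4.2347) = (-1.9709, 14.3769)
End effector: (-1.9709, 14.3769)

Answer: -1.9709 14.3769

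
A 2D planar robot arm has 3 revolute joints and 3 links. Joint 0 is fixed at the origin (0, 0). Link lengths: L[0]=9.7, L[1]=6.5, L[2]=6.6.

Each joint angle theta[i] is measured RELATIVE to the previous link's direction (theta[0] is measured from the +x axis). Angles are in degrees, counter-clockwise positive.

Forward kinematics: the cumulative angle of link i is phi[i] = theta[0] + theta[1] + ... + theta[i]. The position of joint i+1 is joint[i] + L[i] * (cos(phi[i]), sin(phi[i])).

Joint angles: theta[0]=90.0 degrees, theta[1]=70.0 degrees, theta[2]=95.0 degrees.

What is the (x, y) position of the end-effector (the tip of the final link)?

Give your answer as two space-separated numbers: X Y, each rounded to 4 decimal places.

joint[0] = (0.0000, 0.0000)  (base)
link 0: phi[0] = 90 = 90 deg
  cos(90 deg) = 0.0000, sin(90 deg) = 1.0000
  joint[1] = (0.0000, 0.0000) + 9.7 * (0.0000, 1.0000) = (0.0000 + 0.0000, 0.0000 + 9.7000) = (0.0000, 9.7000)
link 1: phi[1] = 90 + 70 = 160 deg
  cos(160 deg) = -0.9397, sin(160 deg) = 0.3420
  joint[2] = (0.0000, 9.7000) + 6.5 * (-0.9397, 0.3420) = (0.0000 + -6.1080, 9.7000 + 2.2231) = (-6.1080, 11.9231)
link 2: phi[2] = 90 + 70 + 95 = 255 deg
  cos(255 deg) = -0.2588, sin(255 deg) = -0.9659
  joint[3] = (-6.1080, 11.9231) + 6.6 * (-0.2588, -0.9659) = (-6.1080 + -1.7082, 11.9231 + -6.3751) = (-7.8162, 5.5480)
End effector: (-7.8162, 5.5480)

Answer: -7.8162 5.5480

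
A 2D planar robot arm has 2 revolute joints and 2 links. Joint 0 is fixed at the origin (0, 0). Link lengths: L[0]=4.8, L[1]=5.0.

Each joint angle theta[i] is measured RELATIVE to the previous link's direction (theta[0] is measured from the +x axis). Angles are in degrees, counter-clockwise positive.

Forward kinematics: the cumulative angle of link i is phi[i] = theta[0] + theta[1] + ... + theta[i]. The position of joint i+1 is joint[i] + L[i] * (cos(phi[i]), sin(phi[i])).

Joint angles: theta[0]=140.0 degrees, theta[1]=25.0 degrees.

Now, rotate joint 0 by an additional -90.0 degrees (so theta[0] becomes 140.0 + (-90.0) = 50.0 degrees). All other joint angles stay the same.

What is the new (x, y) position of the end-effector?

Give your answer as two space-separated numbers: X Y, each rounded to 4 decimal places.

Answer: 4.3795 8.5066

Derivation:
joint[0] = (0.0000, 0.0000)  (base)
link 0: phi[0] = 50 = 50 deg
  cos(50 deg) = 0.6428, sin(50 deg) = 0.7660
  joint[1] = (0.0000, 0.0000) + 4.8 * (0.6428, 0.7660) = (0.0000 + 3.0854, 0.0000 + 3.6770) = (3.0854, 3.6770)
link 1: phi[1] = 50 + 25 = 75 deg
  cos(75 deg) = 0.2588, sin(75 deg) = 0.9659
  joint[2] = (3.0854, 3.6770) + 5 * (0.2588, 0.9659) = (3.0854 + 1.2941, 3.6770 + 4.8296) = (4.3795, 8.5066)
End effector: (4.3795, 8.5066)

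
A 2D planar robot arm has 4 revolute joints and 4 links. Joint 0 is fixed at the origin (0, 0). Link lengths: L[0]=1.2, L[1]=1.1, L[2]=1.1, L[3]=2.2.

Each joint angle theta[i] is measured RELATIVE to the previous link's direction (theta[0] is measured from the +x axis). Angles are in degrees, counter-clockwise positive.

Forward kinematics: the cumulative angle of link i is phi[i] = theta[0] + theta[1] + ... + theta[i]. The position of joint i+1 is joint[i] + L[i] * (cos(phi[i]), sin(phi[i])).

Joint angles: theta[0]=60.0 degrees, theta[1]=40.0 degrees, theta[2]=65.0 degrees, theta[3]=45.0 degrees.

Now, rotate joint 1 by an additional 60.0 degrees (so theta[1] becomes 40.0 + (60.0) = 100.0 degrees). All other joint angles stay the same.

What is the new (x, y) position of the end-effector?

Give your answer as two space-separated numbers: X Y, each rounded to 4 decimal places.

Answer: -1.2115 -1.5624

Derivation:
joint[0] = (0.0000, 0.0000)  (base)
link 0: phi[0] = 60 = 60 deg
  cos(60 deg) = 0.5000, sin(60 deg) = 0.8660
  joint[1] = (0.0000, 0.0000) + 1.2 * (0.5000, 0.8660) = (0.0000 + 0.6000, 0.0000 + 1.0392) = (0.6000, 1.0392)
link 1: phi[1] = 60 + 100 = 160 deg
  cos(160 deg) = -0.9397, sin(160 deg) = 0.3420
  joint[2] = (0.6000, 1.0392) + 1.1 * (-0.9397, 0.3420) = (0.6000 + -1.0337, 1.0392 + 0.3762) = (-0.4337, 1.4155)
link 2: phi[2] = 60 + 100 + 65 = 225 deg
  cos(225 deg) = -0.7071, sin(225 deg) = -0.7071
  joint[3] = (-0.4337, 1.4155) + 1.1 * (-0.7071, -0.7071) = (-0.4337 + -0.7778, 1.4155 + -0.7778) = (-1.2115, 0.6376)
link 3: phi[3] = 60 + 100 + 65 + 45 = 270 deg
  cos(270 deg) = -0.0000, sin(270 deg) = -1.0000
  joint[4] = (-1.2115, 0.6376) + 2.2 * (-0.0000, -1.0000) = (-1.2115 + -0.0000, 0.6376 + -2.2000) = (-1.2115, -1.5624)
End effector: (-1.2115, -1.5624)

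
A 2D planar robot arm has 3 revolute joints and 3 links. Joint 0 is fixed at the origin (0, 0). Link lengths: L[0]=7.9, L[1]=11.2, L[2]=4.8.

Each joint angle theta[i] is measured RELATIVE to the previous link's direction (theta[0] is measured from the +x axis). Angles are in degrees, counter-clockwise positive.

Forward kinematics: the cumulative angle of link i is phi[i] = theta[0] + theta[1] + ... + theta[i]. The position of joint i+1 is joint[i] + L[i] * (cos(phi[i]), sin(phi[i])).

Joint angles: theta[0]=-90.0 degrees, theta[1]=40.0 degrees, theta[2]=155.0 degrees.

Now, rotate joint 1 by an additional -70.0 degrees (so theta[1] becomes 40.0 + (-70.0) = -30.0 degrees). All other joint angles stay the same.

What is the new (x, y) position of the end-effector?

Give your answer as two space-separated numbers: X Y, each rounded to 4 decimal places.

joint[0] = (0.0000, 0.0000)  (base)
link 0: phi[0] = -90 = -90 deg
  cos(-90 deg) = 0.0000, sin(-90 deg) = -1.0000
  joint[1] = (0.0000, 0.0000) + 7.9 * (0.0000, -1.0000) = (0.0000 + 0.0000, 0.0000 + -7.9000) = (0.0000, -7.9000)
link 1: phi[1] = -90 + -30 = -120 deg
  cos(-120 deg) = -0.5000, sin(-120 deg) = -0.8660
  joint[2] = (0.0000, -7.9000) + 11.2 * (-0.5000, -0.8660) = (0.0000 + -5.6000, -7.9000 + -9.6995) = (-5.6000, -17.5995)
link 2: phi[2] = -90 + -30 + 155 = 35 deg
  cos(35 deg) = 0.8192, sin(35 deg) = 0.5736
  joint[3] = (-5.6000, -17.5995) + 4.8 * (0.8192, 0.5736) = (-5.6000 + 3.9319, -17.5995 + 2.7532) = (-1.6681, -14.8463)
End effector: (-1.6681, -14.8463)

Answer: -1.6681 -14.8463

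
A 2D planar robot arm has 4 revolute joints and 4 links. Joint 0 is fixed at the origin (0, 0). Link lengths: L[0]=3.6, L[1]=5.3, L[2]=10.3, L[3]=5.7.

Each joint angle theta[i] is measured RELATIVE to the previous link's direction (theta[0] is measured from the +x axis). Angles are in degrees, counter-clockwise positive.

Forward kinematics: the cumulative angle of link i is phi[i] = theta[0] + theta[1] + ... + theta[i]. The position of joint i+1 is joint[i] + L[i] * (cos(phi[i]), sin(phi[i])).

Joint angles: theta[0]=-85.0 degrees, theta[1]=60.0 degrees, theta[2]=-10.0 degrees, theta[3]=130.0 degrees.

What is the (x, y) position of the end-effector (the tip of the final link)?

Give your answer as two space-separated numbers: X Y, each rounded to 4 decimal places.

Answer: 13.0577 -6.0557

Derivation:
joint[0] = (0.0000, 0.0000)  (base)
link 0: phi[0] = -85 = -85 deg
  cos(-85 deg) = 0.0872, sin(-85 deg) = -0.9962
  joint[1] = (0.0000, 0.0000) + 3.6 * (0.0872, -0.9962) = (0.0000 + 0.3138, 0.0000 + -3.5863) = (0.3138, -3.5863)
link 1: phi[1] = -85 + 60 = -25 deg
  cos(-25 deg) = 0.9063, sin(-25 deg) = -0.4226
  joint[2] = (0.3138, -3.5863) + 5.3 * (0.9063, -0.4226) = (0.3138 + 4.8034, -3.5863 + -2.2399) = (5.1172, -5.8262)
link 2: phi[2] = -85 + 60 + -10 = -35 deg
  cos(-35 deg) = 0.8192, sin(-35 deg) = -0.5736
  joint[3] = (5.1172, -5.8262) + 10.3 * (0.8192, -0.5736) = (5.1172 + 8.4373, -5.8262 + -5.9078) = (13.5545, -11.7340)
link 3: phi[3] = -85 + 60 + -10 + 130 = 95 deg
  cos(95 deg) = -0.0872, sin(95 deg) = 0.9962
  joint[4] = (13.5545, -11.7340) + 5.7 * (-0.0872, 0.9962) = (13.5545 + -0.4968, -11.7340 + 5.6783) = (13.0577, -6.0557)
End effector: (13.0577, -6.0557)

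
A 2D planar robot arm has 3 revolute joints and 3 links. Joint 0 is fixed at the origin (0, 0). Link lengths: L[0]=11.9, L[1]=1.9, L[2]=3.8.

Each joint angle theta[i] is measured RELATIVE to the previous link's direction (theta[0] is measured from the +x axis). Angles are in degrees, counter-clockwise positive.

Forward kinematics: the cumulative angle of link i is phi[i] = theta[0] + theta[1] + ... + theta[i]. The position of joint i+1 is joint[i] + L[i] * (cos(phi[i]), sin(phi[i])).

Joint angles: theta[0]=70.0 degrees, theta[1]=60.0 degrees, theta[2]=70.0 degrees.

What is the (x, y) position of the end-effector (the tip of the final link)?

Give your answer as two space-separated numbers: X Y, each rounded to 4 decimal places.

joint[0] = (0.0000, 0.0000)  (base)
link 0: phi[0] = 70 = 70 deg
  cos(70 deg) = 0.3420, sin(70 deg) = 0.9397
  joint[1] = (0.0000, 0.0000) + 11.9 * (0.3420, 0.9397) = (0.0000 + 4.0700, 0.0000 + 11.1823) = (4.0700, 11.1823)
link 1: phi[1] = 70 + 60 = 130 deg
  cos(130 deg) = -0.6428, sin(130 deg) = 0.7660
  joint[2] = (4.0700, 11.1823) + 1.9 * (-0.6428, 0.7660) = (4.0700 + -1.2213, 11.1823 + 1.4555) = (2.8487, 12.6378)
link 2: phi[2] = 70 + 60 + 70 = 200 deg
  cos(200 deg) = -0.9397, sin(200 deg) = -0.3420
  joint[3] = (2.8487, 12.6378) + 3.8 * (-0.9397, -0.3420) = (2.8487 + -3.5708, 12.6378 + -1.2997) = (-0.7221, 11.3382)
End effector: (-0.7221, 11.3382)

Answer: -0.7221 11.3382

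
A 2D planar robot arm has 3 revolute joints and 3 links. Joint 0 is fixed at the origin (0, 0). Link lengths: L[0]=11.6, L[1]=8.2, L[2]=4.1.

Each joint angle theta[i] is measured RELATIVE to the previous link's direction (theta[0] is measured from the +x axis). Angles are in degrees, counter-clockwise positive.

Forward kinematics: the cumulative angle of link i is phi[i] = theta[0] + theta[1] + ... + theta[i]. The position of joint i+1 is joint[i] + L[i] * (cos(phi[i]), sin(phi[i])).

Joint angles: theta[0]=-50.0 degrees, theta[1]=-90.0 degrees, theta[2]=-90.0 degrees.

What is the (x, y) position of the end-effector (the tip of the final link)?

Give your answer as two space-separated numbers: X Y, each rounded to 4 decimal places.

joint[0] = (0.0000, 0.0000)  (base)
link 0: phi[0] = -50 = -50 deg
  cos(-50 deg) = 0.6428, sin(-50 deg) = -0.7660
  joint[1] = (0.0000, 0.0000) + 11.6 * (0.6428, -0.7660) = (0.0000 + 7.4563, 0.0000 + -8.8861) = (7.4563, -8.8861)
link 1: phi[1] = -50 + -90 = -140 deg
  cos(-140 deg) = -0.7660, sin(-140 deg) = -0.6428
  joint[2] = (7.4563, -8.8861) + 8.2 * (-0.7660, -0.6428) = (7.4563 + -6.2816, -8.8861 + -5.2709) = (1.1748, -14.1570)
link 2: phi[2] = -50 + -90 + -90 = -230 deg
  cos(-230 deg) = -0.6428, sin(-230 deg) = 0.7660
  joint[3] = (1.1748, -14.1570) + 4.1 * (-0.6428, 0.7660) = (1.1748 + -2.6354, -14.1570 + 3.1408) = (-1.4607, -11.0162)
End effector: (-1.4607, -11.0162)

Answer: -1.4607 -11.0162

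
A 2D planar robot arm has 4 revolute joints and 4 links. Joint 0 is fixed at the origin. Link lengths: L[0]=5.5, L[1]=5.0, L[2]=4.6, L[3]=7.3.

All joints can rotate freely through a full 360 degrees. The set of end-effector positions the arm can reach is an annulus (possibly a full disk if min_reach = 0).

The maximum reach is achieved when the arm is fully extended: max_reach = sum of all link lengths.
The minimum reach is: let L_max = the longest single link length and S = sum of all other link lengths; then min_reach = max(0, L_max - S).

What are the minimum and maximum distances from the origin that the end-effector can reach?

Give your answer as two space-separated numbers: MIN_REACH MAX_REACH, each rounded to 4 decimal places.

Answer: 0.0000 22.4000

Derivation:
Link lengths: [5.5, 5.0, 4.6, 7.3]
max_reach = 5.5 + 5 + 4.6 + 7.3 = 22.4
L_max = max([5.5, 5.0, 4.6, 7.3]) = 7.3
S (sum of others) = 22.4 - 7.3 = 15.1
min_reach = max(0, 7.3 - 15.1) = max(0, -7.8) = 0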